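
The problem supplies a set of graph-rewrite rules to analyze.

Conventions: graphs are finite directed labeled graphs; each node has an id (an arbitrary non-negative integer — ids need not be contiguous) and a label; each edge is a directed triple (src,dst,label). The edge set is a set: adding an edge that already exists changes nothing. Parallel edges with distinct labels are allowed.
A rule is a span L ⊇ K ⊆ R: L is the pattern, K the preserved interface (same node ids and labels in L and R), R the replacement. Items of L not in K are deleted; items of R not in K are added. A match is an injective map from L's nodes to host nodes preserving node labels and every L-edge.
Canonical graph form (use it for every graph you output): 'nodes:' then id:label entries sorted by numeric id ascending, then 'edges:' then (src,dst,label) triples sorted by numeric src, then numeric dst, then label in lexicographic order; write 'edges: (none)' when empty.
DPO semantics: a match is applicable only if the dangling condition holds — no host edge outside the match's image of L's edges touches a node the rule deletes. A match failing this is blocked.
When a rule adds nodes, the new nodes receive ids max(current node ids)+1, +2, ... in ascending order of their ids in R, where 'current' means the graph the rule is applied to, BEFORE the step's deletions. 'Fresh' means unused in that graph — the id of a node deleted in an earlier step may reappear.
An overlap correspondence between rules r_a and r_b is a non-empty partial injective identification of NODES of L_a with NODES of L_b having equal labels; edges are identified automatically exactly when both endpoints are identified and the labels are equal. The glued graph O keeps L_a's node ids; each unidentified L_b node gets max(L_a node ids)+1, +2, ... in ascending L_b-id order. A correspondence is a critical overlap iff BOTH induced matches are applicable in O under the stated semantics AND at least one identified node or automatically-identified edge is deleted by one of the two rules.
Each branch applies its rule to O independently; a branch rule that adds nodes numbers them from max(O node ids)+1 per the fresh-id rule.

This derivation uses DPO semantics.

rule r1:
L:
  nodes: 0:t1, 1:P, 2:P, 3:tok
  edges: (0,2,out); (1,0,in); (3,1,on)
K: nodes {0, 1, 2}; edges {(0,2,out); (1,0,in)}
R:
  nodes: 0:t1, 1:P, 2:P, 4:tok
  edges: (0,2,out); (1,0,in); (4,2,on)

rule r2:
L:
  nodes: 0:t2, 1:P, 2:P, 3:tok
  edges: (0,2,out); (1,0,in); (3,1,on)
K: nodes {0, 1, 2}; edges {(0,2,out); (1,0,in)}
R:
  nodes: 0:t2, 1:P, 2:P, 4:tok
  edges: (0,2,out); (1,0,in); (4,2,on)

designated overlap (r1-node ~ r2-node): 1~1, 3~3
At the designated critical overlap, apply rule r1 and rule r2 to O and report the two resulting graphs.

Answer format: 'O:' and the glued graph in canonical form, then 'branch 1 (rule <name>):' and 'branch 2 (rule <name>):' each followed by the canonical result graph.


O:
nodes: 0:t1, 1:P, 2:P, 3:tok, 4:t2, 5:P
edges: (0,2,out); (1,0,in); (1,4,in); (3,1,on); (4,5,out)
branch 1 (rule r1):
nodes: 0:t1, 1:P, 2:P, 4:t2, 5:P, 6:tok
edges: (0,2,out); (1,0,in); (1,4,in); (4,5,out); (6,2,on)
branch 2 (rule r2):
nodes: 0:t1, 1:P, 2:P, 4:t2, 5:P, 6:tok
edges: (0,2,out); (1,0,in); (1,4,in); (4,5,out); (6,5,on)


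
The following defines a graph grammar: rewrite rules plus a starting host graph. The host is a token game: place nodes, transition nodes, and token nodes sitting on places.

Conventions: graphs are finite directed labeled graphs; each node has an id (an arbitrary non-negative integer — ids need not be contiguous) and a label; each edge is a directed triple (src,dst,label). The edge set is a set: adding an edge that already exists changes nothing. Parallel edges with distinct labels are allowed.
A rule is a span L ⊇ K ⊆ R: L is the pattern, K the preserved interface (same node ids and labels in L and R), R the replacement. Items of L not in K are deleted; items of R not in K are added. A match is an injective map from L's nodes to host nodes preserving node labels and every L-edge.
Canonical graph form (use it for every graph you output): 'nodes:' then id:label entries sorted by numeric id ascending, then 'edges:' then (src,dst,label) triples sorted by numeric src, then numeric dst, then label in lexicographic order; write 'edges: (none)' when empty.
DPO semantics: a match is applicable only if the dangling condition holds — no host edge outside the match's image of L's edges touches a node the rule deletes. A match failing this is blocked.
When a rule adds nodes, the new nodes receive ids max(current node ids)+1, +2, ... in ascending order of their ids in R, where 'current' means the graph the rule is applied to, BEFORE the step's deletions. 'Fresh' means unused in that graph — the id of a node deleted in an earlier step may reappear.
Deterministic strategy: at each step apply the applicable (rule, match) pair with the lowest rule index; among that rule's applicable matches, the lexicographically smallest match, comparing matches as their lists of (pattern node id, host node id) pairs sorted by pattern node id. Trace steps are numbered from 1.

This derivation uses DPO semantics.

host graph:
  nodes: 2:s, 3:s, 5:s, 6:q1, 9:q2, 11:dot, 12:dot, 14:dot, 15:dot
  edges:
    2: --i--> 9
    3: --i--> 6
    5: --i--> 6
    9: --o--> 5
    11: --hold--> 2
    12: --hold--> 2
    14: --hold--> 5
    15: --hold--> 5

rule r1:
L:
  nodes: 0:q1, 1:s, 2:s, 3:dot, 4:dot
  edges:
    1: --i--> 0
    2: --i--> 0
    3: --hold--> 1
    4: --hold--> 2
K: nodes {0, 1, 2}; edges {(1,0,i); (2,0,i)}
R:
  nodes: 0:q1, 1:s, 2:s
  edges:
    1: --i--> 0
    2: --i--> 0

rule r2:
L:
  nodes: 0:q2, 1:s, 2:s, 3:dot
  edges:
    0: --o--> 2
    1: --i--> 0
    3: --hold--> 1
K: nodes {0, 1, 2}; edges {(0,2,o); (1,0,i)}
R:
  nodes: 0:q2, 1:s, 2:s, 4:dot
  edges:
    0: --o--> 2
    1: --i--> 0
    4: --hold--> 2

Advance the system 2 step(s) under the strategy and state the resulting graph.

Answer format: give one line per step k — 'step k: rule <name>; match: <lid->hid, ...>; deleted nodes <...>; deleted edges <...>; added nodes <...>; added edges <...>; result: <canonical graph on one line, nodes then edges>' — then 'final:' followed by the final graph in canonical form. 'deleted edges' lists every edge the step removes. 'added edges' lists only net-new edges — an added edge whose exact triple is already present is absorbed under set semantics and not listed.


step 1: rule r2; match: 0->9, 1->2, 2->5, 3->11; deleted nodes 11; deleted edges (11,2,hold); added nodes 16; added edges (16,5,hold); result: nodes: 2:s, 3:s, 5:s, 6:q1, 9:q2, 12:dot, 14:dot, 15:dot, 16:dot edges: (2,9,i); (3,6,i); (5,6,i); (9,5,o); (12,2,hold); (14,5,hold); (15,5,hold); (16,5,hold)
step 2: rule r2; match: 0->9, 1->2, 2->5, 3->12; deleted nodes 12; deleted edges (12,2,hold); added nodes 17; added edges (17,5,hold); result: nodes: 2:s, 3:s, 5:s, 6:q1, 9:q2, 14:dot, 15:dot, 16:dot, 17:dot edges: (2,9,i); (3,6,i); (5,6,i); (9,5,o); (14,5,hold); (15,5,hold); (16,5,hold); (17,5,hold)
final:
nodes: 2:s, 3:s, 5:s, 6:q1, 9:q2, 14:dot, 15:dot, 16:dot, 17:dot
edges: (2,9,i); (3,6,i); (5,6,i); (9,5,o); (14,5,hold); (15,5,hold); (16,5,hold); (17,5,hold)


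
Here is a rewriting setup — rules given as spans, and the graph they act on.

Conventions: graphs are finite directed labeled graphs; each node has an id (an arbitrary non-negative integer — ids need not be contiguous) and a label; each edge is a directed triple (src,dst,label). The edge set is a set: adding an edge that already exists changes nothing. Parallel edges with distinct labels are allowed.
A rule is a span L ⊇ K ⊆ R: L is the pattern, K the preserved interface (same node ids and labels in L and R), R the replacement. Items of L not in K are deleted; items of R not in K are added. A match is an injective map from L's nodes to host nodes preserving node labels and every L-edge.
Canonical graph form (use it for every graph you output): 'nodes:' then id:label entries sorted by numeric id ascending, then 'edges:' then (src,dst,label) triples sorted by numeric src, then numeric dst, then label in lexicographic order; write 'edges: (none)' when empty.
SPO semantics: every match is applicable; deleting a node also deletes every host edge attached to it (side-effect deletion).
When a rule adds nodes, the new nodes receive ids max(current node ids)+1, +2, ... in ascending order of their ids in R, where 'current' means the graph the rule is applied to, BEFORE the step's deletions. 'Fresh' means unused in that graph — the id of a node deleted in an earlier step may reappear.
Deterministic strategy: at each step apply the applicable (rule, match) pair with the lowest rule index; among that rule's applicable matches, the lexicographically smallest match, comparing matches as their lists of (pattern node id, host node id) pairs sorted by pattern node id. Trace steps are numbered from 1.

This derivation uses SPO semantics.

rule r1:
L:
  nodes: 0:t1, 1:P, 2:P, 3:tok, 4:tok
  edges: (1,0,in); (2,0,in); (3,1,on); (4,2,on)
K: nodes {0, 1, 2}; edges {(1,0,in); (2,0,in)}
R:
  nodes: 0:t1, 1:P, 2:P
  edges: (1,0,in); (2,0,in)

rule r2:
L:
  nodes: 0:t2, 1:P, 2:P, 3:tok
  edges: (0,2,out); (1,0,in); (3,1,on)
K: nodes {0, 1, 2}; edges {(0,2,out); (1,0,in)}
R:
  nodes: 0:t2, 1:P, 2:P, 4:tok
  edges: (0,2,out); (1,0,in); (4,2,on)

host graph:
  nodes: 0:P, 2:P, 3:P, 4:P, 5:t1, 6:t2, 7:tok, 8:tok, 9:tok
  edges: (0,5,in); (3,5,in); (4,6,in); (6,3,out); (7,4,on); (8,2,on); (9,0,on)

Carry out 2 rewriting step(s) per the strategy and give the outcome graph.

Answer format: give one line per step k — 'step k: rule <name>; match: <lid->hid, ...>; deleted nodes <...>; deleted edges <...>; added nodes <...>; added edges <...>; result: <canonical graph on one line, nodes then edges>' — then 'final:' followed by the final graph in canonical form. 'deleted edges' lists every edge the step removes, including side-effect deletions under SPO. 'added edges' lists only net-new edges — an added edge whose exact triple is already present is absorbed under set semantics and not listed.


step 1: rule r2; match: 0->6, 1->4, 2->3, 3->7; deleted nodes 7; deleted edges (7,4,on); added nodes 10; added edges (10,3,on); result: nodes: 0:P, 2:P, 3:P, 4:P, 5:t1, 6:t2, 8:tok, 9:tok, 10:tok edges: (0,5,in); (3,5,in); (4,6,in); (6,3,out); (8,2,on); (9,0,on); (10,3,on)
step 2: rule r1; match: 0->5, 1->0, 2->3, 3->9, 4->10; deleted nodes 9, 10; deleted edges (9,0,on); (10,3,on); added nodes (none); added edges (none); result: nodes: 0:P, 2:P, 3:P, 4:P, 5:t1, 6:t2, 8:tok edges: (0,5,in); (3,5,in); (4,6,in); (6,3,out); (8,2,on)
final:
nodes: 0:P, 2:P, 3:P, 4:P, 5:t1, 6:t2, 8:tok
edges: (0,5,in); (3,5,in); (4,6,in); (6,3,out); (8,2,on)


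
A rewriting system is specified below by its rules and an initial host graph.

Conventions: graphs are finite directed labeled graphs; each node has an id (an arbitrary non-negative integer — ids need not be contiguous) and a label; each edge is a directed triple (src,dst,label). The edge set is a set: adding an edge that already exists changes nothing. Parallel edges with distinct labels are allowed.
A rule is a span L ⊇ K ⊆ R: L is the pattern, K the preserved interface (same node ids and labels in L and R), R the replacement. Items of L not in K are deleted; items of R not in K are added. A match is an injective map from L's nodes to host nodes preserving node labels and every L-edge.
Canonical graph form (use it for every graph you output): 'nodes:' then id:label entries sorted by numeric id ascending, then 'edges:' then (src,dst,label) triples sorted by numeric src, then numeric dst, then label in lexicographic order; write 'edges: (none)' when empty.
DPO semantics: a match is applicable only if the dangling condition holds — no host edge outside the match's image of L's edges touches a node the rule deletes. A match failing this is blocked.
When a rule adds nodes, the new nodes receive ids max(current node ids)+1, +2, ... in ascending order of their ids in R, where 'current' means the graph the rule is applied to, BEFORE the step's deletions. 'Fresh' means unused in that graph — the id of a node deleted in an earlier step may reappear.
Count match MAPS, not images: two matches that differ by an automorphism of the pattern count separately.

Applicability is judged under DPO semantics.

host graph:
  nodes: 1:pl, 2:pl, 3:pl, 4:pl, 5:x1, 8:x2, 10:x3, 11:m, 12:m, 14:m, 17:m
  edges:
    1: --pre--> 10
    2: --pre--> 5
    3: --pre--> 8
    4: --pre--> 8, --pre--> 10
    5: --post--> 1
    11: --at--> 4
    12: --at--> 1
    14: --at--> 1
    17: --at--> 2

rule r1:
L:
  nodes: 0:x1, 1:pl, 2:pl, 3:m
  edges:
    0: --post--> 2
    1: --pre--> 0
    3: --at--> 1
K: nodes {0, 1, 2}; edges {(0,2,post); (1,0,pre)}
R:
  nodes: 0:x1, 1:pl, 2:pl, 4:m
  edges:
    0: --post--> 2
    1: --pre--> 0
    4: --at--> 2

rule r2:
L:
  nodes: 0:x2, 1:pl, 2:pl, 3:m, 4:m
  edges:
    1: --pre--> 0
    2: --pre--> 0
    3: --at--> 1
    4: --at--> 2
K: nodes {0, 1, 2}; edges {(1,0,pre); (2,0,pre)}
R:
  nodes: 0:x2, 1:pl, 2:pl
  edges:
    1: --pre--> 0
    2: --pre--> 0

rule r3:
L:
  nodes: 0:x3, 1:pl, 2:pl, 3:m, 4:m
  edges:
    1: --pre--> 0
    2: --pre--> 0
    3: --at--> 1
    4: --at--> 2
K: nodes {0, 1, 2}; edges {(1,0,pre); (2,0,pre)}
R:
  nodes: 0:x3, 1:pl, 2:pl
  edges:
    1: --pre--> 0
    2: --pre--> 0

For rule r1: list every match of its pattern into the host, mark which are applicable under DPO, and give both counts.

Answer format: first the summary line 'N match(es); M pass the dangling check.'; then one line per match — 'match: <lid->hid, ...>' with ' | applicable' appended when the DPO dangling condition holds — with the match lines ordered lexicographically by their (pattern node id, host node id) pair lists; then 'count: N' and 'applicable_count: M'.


1 match(es); 1 pass the dangling check.
match: 0->5, 1->2, 2->1, 3->17 | applicable
count: 1
applicable_count: 1


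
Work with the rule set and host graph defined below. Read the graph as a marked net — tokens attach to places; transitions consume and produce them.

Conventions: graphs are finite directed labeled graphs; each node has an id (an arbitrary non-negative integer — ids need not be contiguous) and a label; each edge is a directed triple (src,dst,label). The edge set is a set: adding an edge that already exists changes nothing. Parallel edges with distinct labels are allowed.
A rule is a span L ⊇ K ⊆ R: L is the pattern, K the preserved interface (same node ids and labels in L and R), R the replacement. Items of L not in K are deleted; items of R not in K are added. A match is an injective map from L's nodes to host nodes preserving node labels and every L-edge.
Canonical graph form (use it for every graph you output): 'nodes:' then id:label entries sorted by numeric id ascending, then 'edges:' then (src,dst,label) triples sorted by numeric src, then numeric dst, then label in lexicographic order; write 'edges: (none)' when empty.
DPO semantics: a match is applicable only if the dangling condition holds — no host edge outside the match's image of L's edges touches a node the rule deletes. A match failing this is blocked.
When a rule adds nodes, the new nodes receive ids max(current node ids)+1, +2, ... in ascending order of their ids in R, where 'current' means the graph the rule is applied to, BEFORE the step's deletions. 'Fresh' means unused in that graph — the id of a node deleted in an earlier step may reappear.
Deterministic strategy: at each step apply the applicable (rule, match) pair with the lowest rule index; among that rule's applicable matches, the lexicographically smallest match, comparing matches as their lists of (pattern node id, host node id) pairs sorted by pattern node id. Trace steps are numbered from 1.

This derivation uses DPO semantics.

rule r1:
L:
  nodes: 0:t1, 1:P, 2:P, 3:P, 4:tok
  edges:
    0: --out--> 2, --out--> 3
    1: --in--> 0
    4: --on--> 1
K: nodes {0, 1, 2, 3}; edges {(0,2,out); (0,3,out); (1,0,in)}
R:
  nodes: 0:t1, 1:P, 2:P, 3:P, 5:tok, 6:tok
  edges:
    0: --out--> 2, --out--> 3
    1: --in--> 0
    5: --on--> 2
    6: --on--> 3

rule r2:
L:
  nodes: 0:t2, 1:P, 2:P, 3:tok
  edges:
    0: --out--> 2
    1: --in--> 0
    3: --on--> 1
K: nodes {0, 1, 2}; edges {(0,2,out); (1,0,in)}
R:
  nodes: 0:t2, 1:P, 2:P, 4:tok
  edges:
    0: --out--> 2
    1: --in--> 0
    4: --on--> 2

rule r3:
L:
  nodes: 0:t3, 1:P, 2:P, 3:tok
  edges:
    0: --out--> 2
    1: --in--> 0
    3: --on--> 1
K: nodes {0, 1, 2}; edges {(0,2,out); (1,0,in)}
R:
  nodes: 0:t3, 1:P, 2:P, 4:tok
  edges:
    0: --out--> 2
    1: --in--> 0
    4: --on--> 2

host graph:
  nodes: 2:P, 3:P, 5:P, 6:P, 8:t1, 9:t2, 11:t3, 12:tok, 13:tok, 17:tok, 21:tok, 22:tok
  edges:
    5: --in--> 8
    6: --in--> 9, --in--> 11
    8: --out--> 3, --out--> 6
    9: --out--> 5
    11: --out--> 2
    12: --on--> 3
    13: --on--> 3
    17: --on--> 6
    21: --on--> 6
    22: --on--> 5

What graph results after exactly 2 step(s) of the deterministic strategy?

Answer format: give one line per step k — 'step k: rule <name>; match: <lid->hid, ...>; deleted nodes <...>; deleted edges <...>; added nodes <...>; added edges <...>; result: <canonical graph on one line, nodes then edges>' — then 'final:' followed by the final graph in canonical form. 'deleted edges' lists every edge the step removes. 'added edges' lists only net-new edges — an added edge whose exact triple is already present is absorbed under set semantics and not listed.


step 1: rule r1; match: 0->8, 1->5, 2->3, 3->6, 4->22; deleted nodes 22; deleted edges (22,5,on); added nodes 23, 24; added edges (23,3,on); (24,6,on); result: nodes: 2:P, 3:P, 5:P, 6:P, 8:t1, 9:t2, 11:t3, 12:tok, 13:tok, 17:tok, 21:tok, 23:tok, 24:tok edges: (5,8,in); (6,9,in); (6,11,in); (8,3,out); (8,6,out); (9,5,out); (11,2,out); (12,3,on); (13,3,on); (17,6,on); (21,6,on); (23,3,on); (24,6,on)
step 2: rule r2; match: 0->9, 1->6, 2->5, 3->17; deleted nodes 17; deleted edges (17,6,on); added nodes 25; added edges (25,5,on); result: nodes: 2:P, 3:P, 5:P, 6:P, 8:t1, 9:t2, 11:t3, 12:tok, 13:tok, 21:tok, 23:tok, 24:tok, 25:tok edges: (5,8,in); (6,9,in); (6,11,in); (8,3,out); (8,6,out); (9,5,out); (11,2,out); (12,3,on); (13,3,on); (21,6,on); (23,3,on); (24,6,on); (25,5,on)
final:
nodes: 2:P, 3:P, 5:P, 6:P, 8:t1, 9:t2, 11:t3, 12:tok, 13:tok, 21:tok, 23:tok, 24:tok, 25:tok
edges: (5,8,in); (6,9,in); (6,11,in); (8,3,out); (8,6,out); (9,5,out); (11,2,out); (12,3,on); (13,3,on); (21,6,on); (23,3,on); (24,6,on); (25,5,on)


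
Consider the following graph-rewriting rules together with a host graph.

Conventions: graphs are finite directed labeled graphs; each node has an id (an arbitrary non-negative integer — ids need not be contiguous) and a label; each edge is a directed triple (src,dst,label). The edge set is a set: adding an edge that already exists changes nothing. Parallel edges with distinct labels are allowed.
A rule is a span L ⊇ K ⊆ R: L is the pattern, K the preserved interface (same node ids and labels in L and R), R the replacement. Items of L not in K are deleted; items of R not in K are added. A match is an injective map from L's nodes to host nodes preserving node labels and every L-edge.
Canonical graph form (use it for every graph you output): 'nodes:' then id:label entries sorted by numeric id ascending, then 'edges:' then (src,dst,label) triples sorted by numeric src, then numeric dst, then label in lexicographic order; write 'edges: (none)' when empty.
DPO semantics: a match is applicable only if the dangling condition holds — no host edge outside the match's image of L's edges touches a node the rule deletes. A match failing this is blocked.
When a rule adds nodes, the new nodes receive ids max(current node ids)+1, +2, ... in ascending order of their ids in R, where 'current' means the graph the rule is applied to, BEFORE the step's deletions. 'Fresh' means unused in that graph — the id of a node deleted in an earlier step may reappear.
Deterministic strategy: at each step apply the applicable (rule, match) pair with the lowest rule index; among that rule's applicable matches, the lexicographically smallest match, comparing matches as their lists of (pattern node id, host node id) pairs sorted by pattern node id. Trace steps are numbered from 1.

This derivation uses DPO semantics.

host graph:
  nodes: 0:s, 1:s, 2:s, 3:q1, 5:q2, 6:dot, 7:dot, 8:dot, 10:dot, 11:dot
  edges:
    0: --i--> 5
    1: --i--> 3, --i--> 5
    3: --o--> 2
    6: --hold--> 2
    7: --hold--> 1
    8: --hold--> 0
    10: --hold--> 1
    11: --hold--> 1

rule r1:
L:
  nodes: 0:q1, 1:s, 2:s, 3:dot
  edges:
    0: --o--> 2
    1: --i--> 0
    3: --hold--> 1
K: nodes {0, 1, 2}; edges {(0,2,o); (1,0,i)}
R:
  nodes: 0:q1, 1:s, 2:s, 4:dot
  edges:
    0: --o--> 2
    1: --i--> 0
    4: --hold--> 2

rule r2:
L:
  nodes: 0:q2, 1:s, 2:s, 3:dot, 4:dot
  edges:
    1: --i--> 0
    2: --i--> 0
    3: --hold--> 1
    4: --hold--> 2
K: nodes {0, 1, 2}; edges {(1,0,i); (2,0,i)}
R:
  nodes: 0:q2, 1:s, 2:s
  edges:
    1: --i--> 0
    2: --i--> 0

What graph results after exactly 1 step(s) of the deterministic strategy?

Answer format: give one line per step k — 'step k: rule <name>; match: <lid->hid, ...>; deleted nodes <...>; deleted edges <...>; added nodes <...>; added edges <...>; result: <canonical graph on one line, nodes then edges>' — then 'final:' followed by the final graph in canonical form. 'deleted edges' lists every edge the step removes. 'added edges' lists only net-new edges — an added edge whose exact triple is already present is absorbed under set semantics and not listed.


step 1: rule r1; match: 0->3, 1->1, 2->2, 3->7; deleted nodes 7; deleted edges (7,1,hold); added nodes 12; added edges (12,2,hold); result: nodes: 0:s, 1:s, 2:s, 3:q1, 5:q2, 6:dot, 8:dot, 10:dot, 11:dot, 12:dot edges: (0,5,i); (1,3,i); (1,5,i); (3,2,o); (6,2,hold); (8,0,hold); (10,1,hold); (11,1,hold); (12,2,hold)
final:
nodes: 0:s, 1:s, 2:s, 3:q1, 5:q2, 6:dot, 8:dot, 10:dot, 11:dot, 12:dot
edges: (0,5,i); (1,3,i); (1,5,i); (3,2,o); (6,2,hold); (8,0,hold); (10,1,hold); (11,1,hold); (12,2,hold)


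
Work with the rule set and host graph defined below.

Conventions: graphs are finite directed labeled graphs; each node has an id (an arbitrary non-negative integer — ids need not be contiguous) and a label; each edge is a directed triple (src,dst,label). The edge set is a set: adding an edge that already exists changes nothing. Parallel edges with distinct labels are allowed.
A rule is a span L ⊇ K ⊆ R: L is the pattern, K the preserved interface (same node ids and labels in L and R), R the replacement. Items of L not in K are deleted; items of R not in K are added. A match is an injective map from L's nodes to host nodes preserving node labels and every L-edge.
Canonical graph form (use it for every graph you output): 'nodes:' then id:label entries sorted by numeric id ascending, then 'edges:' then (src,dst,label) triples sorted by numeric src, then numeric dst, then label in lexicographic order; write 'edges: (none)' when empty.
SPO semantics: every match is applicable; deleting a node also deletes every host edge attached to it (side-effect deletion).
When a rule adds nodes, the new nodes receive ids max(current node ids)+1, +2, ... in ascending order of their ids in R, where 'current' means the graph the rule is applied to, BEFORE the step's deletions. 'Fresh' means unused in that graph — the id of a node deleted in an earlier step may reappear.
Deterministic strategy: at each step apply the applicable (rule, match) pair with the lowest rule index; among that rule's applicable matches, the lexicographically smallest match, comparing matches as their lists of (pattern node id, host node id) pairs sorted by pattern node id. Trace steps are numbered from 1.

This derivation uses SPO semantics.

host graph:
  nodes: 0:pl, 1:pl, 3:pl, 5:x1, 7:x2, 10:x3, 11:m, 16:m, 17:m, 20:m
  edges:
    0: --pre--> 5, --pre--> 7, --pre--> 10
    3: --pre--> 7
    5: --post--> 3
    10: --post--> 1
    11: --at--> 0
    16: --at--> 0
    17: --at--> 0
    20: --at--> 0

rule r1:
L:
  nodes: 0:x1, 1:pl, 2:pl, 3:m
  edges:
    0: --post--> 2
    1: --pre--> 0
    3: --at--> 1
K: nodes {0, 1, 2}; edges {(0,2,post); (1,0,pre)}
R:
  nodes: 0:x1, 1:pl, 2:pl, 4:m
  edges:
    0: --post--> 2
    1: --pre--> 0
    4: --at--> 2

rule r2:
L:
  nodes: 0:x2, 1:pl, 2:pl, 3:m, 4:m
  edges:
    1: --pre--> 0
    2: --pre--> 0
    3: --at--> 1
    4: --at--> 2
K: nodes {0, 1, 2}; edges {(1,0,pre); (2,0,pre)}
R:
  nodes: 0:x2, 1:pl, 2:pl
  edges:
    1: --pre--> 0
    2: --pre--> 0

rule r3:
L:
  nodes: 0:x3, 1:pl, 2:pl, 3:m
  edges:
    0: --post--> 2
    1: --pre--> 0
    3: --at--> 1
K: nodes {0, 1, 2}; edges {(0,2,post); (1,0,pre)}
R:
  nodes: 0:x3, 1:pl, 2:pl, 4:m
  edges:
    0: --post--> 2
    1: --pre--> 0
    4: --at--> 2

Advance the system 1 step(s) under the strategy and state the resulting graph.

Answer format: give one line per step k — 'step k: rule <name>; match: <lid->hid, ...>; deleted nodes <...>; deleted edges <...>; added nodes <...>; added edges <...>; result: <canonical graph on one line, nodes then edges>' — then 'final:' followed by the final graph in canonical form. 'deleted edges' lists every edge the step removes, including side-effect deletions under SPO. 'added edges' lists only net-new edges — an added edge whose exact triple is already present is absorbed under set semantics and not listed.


step 1: rule r1; match: 0->5, 1->0, 2->3, 3->11; deleted nodes 11; deleted edges (11,0,at); added nodes 21; added edges (21,3,at); result: nodes: 0:pl, 1:pl, 3:pl, 5:x1, 7:x2, 10:x3, 16:m, 17:m, 20:m, 21:m edges: (0,5,pre); (0,7,pre); (0,10,pre); (3,7,pre); (5,3,post); (10,1,post); (16,0,at); (17,0,at); (20,0,at); (21,3,at)
final:
nodes: 0:pl, 1:pl, 3:pl, 5:x1, 7:x2, 10:x3, 16:m, 17:m, 20:m, 21:m
edges: (0,5,pre); (0,7,pre); (0,10,pre); (3,7,pre); (5,3,post); (10,1,post); (16,0,at); (17,0,at); (20,0,at); (21,3,at)


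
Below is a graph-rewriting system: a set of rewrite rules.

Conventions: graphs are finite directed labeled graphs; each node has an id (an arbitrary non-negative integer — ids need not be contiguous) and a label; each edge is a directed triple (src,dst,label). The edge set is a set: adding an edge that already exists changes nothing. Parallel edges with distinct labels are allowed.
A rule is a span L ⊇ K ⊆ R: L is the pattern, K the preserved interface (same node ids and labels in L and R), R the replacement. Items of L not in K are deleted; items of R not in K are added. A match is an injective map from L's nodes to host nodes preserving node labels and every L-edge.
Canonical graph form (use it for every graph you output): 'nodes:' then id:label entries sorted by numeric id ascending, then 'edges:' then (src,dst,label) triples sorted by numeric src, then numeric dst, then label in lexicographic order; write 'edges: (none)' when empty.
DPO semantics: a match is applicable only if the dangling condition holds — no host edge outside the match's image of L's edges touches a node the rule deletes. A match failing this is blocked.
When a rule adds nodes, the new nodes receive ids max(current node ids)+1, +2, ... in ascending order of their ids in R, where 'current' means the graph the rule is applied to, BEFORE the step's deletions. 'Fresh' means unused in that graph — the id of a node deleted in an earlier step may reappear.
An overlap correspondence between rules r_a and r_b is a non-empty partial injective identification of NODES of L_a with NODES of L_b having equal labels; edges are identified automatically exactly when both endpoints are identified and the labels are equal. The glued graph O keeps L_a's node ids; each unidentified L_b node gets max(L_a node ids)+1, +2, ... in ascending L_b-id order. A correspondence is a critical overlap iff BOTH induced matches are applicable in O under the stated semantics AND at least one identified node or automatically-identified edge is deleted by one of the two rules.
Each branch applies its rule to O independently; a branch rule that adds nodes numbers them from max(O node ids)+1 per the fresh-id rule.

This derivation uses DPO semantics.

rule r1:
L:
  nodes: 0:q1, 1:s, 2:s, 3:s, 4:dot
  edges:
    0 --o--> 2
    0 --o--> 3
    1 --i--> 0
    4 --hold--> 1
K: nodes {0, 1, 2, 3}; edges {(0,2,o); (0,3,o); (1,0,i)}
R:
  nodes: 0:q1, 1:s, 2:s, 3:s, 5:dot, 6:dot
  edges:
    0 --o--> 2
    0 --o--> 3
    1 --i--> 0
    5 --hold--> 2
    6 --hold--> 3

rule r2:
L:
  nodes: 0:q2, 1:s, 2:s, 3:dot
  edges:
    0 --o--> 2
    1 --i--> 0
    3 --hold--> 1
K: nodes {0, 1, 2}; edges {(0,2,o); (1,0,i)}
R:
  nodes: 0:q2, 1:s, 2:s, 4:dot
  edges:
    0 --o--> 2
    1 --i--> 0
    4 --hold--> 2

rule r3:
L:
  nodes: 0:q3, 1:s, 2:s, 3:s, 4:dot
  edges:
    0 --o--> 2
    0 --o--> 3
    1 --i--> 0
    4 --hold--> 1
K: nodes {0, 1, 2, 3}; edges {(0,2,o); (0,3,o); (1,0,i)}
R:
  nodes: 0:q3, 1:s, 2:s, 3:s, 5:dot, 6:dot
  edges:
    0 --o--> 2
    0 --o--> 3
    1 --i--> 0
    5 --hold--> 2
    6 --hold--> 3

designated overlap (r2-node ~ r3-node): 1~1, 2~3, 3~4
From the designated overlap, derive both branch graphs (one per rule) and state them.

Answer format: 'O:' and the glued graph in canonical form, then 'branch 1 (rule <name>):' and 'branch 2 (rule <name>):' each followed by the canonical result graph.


O:
nodes: 0:q2, 1:s, 2:s, 3:dot, 4:q3, 5:s
edges: (0,2,o); (1,0,i); (1,4,i); (3,1,hold); (4,2,o); (4,5,o)
branch 1 (rule r2):
nodes: 0:q2, 1:s, 2:s, 4:q3, 5:s, 6:dot
edges: (0,2,o); (1,0,i); (1,4,i); (4,2,o); (4,5,o); (6,2,hold)
branch 2 (rule r3):
nodes: 0:q2, 1:s, 2:s, 4:q3, 5:s, 6:dot, 7:dot
edges: (0,2,o); (1,0,i); (1,4,i); (4,2,o); (4,5,o); (6,5,hold); (7,2,hold)


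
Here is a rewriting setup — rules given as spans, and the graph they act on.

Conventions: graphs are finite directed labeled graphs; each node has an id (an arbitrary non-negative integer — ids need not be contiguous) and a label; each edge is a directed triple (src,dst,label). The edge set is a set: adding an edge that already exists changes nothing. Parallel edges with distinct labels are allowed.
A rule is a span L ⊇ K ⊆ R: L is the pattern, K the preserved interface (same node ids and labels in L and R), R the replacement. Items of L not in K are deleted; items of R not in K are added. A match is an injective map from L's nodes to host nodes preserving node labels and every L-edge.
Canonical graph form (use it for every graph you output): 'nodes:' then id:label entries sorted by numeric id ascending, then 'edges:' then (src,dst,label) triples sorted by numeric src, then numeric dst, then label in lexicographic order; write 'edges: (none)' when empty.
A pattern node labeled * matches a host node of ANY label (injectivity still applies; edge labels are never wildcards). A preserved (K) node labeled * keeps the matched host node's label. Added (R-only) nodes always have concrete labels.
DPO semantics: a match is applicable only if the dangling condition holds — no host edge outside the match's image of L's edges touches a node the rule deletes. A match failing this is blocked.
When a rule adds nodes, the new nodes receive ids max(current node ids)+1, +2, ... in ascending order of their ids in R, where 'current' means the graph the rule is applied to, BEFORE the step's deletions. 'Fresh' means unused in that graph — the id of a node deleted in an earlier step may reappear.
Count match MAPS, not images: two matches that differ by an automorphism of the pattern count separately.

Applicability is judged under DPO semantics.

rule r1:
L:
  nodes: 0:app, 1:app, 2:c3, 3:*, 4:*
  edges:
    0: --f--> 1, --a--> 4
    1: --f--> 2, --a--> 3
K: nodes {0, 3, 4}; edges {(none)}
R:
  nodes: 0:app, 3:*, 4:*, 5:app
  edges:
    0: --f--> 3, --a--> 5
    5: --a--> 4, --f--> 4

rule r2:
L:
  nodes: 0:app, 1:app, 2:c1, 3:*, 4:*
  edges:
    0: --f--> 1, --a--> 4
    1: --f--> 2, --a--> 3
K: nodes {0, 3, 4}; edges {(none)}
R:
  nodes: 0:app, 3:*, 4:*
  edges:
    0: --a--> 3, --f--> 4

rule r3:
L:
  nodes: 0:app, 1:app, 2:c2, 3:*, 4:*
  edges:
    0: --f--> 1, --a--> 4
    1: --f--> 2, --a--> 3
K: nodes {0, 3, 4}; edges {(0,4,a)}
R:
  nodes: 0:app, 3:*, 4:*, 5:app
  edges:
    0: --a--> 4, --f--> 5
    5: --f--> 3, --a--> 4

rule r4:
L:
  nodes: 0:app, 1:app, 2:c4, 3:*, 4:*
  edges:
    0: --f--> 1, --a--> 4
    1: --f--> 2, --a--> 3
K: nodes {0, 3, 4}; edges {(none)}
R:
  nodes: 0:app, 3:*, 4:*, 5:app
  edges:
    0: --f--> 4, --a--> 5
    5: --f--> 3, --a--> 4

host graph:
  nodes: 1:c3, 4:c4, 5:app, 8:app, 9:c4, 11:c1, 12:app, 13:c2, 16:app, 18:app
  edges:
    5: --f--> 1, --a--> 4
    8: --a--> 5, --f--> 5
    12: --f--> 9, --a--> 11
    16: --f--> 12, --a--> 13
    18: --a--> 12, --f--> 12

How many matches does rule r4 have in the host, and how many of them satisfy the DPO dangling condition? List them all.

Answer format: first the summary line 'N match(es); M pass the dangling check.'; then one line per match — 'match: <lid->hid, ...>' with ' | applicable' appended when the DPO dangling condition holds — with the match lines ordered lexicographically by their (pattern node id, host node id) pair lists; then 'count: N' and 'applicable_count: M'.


1 match(es); 0 pass the dangling check.
match: 0->16, 1->12, 2->9, 3->11, 4->13
count: 1
applicable_count: 0


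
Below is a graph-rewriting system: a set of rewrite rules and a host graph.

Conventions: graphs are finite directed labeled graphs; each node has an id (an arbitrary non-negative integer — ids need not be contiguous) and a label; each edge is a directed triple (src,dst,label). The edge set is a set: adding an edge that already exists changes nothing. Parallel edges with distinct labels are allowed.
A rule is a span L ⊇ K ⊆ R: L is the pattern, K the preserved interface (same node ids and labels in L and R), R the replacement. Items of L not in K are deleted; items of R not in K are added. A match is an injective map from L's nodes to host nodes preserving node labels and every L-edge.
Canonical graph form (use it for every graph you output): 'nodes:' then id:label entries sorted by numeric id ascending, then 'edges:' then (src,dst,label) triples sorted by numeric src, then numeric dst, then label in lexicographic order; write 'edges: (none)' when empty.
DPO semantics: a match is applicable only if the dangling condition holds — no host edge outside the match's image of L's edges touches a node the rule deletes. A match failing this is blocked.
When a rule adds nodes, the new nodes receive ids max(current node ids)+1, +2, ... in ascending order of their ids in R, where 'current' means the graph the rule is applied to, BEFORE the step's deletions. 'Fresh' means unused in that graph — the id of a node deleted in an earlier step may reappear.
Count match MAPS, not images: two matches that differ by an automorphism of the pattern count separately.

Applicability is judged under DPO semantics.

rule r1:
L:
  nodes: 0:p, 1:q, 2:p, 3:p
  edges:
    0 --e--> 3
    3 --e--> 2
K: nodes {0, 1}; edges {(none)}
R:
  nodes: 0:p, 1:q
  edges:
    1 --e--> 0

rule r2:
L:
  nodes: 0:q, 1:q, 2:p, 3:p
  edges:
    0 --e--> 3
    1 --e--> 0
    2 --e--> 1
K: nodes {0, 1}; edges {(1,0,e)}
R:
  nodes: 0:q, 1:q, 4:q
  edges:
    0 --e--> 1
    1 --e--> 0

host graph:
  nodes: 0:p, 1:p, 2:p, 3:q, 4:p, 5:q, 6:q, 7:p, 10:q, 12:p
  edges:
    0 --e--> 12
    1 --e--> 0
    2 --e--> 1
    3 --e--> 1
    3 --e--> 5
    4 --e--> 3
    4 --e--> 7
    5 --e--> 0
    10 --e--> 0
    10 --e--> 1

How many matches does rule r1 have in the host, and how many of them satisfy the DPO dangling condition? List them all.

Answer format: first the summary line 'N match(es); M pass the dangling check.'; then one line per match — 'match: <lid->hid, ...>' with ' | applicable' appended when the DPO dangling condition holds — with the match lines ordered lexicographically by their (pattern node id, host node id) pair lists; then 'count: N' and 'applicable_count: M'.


8 match(es); 0 pass the dangling check.
match: 0->1, 1->3, 2->12, 3->0
match: 0->1, 1->5, 2->12, 3->0
match: 0->1, 1->6, 2->12, 3->0
match: 0->1, 1->10, 2->12, 3->0
match: 0->2, 1->3, 2->0, 3->1
match: 0->2, 1->5, 2->0, 3->1
match: 0->2, 1->6, 2->0, 3->1
match: 0->2, 1->10, 2->0, 3->1
count: 8
applicable_count: 0


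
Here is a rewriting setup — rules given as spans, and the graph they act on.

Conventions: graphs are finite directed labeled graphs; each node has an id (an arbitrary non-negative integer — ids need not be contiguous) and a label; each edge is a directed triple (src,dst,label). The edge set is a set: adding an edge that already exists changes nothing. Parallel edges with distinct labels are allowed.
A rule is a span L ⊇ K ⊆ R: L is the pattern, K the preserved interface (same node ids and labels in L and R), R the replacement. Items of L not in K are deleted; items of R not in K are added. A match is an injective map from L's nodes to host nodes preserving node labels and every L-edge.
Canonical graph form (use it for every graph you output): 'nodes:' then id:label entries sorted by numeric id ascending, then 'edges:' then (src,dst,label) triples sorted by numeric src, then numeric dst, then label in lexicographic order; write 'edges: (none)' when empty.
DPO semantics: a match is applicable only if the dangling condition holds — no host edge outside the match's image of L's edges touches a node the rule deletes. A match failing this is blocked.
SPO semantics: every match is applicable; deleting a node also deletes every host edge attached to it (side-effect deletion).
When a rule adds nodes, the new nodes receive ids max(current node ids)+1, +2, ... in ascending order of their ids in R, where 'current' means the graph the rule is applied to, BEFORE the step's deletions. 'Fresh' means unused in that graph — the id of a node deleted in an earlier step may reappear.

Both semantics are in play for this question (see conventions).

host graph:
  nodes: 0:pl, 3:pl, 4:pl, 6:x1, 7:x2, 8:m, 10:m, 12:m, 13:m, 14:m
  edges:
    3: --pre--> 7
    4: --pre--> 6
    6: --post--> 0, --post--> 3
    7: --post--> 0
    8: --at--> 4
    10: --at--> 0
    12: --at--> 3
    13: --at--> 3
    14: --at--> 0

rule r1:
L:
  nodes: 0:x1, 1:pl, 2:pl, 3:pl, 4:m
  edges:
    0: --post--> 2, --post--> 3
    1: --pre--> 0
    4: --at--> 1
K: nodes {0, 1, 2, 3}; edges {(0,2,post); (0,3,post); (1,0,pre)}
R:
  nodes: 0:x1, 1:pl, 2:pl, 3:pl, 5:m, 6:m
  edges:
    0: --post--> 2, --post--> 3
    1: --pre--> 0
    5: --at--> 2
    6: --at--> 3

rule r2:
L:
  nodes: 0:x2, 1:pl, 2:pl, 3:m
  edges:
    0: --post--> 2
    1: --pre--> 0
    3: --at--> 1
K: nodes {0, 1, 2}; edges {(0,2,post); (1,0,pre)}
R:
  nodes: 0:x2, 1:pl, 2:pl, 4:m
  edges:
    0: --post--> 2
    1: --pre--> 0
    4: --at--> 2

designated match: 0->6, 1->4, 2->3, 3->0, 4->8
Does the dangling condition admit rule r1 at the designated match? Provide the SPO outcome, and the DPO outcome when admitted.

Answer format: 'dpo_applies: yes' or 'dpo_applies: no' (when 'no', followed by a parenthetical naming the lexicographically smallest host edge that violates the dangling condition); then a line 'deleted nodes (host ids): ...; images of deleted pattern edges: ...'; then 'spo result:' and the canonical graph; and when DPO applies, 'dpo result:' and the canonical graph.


dpo_applies: yes
deleted nodes (host ids): 8; images of deleted pattern edges: (8,4,at)
spo result:
nodes: 0:pl, 3:pl, 4:pl, 6:x1, 7:x2, 10:m, 12:m, 13:m, 14:m, 15:m, 16:m
edges: (3,7,pre); (4,6,pre); (6,0,post); (6,3,post); (7,0,post); (10,0,at); (12,3,at); (13,3,at); (14,0,at); (15,3,at); (16,0,at)
dpo result:
nodes: 0:pl, 3:pl, 4:pl, 6:x1, 7:x2, 10:m, 12:m, 13:m, 14:m, 15:m, 16:m
edges: (3,7,pre); (4,6,pre); (6,0,post); (6,3,post); (7,0,post); (10,0,at); (12,3,at); (13,3,at); (14,0,at); (15,3,at); (16,0,at)


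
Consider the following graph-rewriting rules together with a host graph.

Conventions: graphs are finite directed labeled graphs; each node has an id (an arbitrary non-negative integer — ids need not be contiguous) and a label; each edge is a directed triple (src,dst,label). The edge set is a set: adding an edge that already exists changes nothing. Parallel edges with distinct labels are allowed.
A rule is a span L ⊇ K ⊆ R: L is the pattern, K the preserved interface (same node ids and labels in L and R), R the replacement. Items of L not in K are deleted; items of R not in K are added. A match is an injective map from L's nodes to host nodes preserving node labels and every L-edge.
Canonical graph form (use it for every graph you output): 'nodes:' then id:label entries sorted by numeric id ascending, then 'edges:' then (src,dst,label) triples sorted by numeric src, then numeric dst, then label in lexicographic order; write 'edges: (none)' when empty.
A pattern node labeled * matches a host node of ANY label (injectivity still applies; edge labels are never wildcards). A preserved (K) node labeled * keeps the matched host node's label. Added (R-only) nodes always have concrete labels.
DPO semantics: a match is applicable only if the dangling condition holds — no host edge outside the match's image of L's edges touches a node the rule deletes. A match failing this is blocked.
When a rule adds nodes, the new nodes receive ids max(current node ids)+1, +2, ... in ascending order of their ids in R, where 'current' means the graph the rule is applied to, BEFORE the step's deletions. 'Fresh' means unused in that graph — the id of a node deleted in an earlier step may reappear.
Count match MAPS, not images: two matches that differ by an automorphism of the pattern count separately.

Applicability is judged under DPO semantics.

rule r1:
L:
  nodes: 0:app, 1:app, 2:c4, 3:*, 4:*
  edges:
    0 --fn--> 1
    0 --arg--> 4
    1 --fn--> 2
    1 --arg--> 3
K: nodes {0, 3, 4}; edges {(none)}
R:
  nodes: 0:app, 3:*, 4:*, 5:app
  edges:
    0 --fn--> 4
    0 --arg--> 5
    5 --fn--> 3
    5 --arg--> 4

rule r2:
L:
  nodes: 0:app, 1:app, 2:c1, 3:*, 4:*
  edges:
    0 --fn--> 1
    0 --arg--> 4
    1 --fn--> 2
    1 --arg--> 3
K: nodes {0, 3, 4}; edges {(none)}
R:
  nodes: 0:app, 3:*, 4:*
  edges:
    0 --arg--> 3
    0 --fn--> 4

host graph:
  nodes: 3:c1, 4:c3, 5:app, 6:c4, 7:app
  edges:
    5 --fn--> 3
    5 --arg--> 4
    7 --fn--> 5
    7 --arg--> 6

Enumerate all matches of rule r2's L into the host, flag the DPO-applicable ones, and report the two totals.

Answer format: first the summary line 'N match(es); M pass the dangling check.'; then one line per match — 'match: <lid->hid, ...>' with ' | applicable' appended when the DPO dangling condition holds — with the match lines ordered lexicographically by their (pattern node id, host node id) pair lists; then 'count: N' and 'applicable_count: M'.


1 match(es); 1 pass the dangling check.
match: 0->7, 1->5, 2->3, 3->4, 4->6 | applicable
count: 1
applicable_count: 1
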